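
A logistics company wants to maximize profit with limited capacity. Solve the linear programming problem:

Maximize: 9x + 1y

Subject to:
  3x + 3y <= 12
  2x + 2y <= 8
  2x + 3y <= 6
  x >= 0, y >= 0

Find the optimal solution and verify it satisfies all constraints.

Feasible vertices: (0, 0), (0, 2), (3, 0)
Objective 9x + 1y at each vertex:
  (0, 0): 0
  (0, 2): 2
  (3, 0): 27
Maximum is 27 at (3, 0).
Verify constraints at (x, y) = (3, 0):
  3*3 + 3*0 = 9 <= 12
  2*3 + 2*0 = 6 <= 8
  2*3 + 3*0 = 6 <= 6 (active)
  x = 3 >= 0, y = 0 >= 0. All constraints satisfied.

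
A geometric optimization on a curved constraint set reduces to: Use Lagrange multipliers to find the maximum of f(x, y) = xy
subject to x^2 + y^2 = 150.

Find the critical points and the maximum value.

Lagrange conditions: y = 2*lambda*x and x = 2*lambda*y
If x = 0 then y = 0, violating the constraint, so x, y != 0.
Dividing: y/x = x/y => x^2 = y^2 => y = x or y = -x
Constraint: 2x^2 = 150 => x^2 = 75 => x = +/-sqrt(75)
Critical points: (sqrt(75), sqrt(75)), (-sqrt(75), -sqrt(75)), (sqrt(75), -sqrt(75)), (-sqrt(75), sqrt(75))
  y = x:  xy = x^2 = 75  at (sqrt(75), sqrt(75)) and (-sqrt(75), -sqrt(75))
  y = -x: xy = -x^2 = -75 at (sqrt(75), -sqrt(75)) and (-sqrt(75), sqrt(75))
Maximum xy = 75 at (sqrt(75), sqrt(75)) and (-sqrt(75), -sqrt(75))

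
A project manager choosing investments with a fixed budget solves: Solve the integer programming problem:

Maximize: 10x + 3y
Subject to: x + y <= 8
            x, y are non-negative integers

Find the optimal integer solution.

Objective: 10x + 3y, constraint: x + y <= 8
Coefficient of x is 10 >= coefficient of y is 3, so allocate the entire budget to x.
Optimal: x = 8, y = 0, value = 80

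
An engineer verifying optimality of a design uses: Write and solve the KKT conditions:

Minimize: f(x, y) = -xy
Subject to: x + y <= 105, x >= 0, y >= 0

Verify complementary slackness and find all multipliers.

Problem: min -xy s.t. x + y <= 105 (multiplier lambda), x >= 0 (mu_x), y >= 0 (mu_y)
KKT stationarity: -y + lambda - mu_x = 0, -x + lambda - mu_y = 0, with lambda, mu_x, mu_y >= 0
Complementary slackness: lambda*(x + y - 105) = 0, mu_x*x = 0, mu_y*y = 0
If lambda = 0: y = -mu_x <= 0 and x = -mu_y <= 0 force x = y = 0 with f = 0; but x = y = 105/2 is feasible with f = -11025/4 < 0, so this is not the minimum. Hence lambda > 0 and x + y = 105.
Try x > 0, y > 0 (so mu_x = mu_y = 0): y = lambda, x = lambda => x = y = lambda
x + y = 105 => 2*lambda = 105 => lambda = 105/2
x* = y* = 105/2 > 0, consistent with mu_x = mu_y = 0.
(Any feasible point with x = 0 or y = 0 has f = 0 > -11025/4, so the minimum is not on those boundaries.)
min(-xy) = -11025/4 (i.e. max xy = 11025/4)
Multipliers: lambda = 105/2, mu_x = 0, mu_y = 0
Complementary slackness: lambda*(x + y - 105) = 105/2*(105/2 + 105/2 - 105) = 0, mu_x*x = 0*105/2 = 0, mu_y*y = 0*105/2 = 0. Satisfied.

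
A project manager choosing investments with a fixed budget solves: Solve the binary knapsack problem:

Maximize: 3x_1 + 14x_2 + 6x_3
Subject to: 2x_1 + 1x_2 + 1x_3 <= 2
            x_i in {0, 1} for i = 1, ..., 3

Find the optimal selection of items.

Items: item 1 (v=3, w=2), item 2 (v=14, w=1), item 3 (v=6, w=1)
Capacity: 2
Checking all 8 subsets (w = total weight, v = total value):
  {}: w = 0, v = 0
  {1}: w = 2, v = 3
  {2}: w = 1, v = 14
  {3}: w = 1, v = 6
  {1, 2}: w = 3 > 2, infeasible
  {1, 3}: w = 3 > 2, infeasible
  {2, 3}: w = 2, v = 20
  {1, 2, 3}: w = 4 > 2, infeasible
Best feasible subset: items [2, 3]
Total weight: 2 <= 2, total value: 20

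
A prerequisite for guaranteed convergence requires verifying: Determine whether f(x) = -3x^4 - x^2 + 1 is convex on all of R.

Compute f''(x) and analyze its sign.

f(x) = -3x^4 - x^2 + 1
f'(x) = -12x^3 + -2x
f''(x) = -36x^2 + -2
f''(x) = -36x^2 + -2 <= -2 < 0 for all x
Therefore, f is concave on R.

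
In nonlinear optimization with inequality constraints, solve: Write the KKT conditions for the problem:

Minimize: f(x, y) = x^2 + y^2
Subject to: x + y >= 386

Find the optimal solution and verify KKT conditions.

KKT conditions for min x^2 + y^2 s.t. x + y >= 386:
Stationarity: 2x = mu, 2y = mu
So x = y = mu/2.
Complementary slackness: mu*(x + y - 386) = 0
Primal feasibility: x + y >= 386; dual feasibility: mu >= 0
If mu = 0 then x = y = 0, but 0 + 0 < 386 is infeasible, so the constraint is active.
Constraint active: x + y = 2*(mu/2) = 386 => mu = 386
x = y = 193, f = 74498
Verify: stationarity 2*193 = 386 = mu; primal 193 + 193 = 386 >= 386; dual mu = 386 >= 0; complementary slackness 386*(386 - 386) = 0. All KKT conditions hold.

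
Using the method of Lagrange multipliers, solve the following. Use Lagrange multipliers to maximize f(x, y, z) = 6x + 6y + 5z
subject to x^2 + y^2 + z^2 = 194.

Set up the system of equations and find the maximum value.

Lagrange conditions: 6 = 2*lambda*x, 6 = 2*lambda*y, 5 = 2*lambda*z
So x:6 = y:6 = z:5, i.e. x = 6t, y = 6t, z = 5t
Constraint: t^2*(6^2 + 6^2 + 5^2) = 194
  t^2 * 97 = 194  =>  t = sqrt(2)
Maximum = 6*6t + 6*6t + 5*5t = 97*sqrt(2) = sqrt(18818)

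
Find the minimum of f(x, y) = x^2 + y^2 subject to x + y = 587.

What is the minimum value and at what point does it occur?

Substitute y = 587 - x into f(x,y) = x^2 + y^2:
g(x) = x^2 + (587 - x)^2 = 2x^2 - 1174x + 344569
g'(x) = 4x - 1174 = 0  =>  x = 587/2
y = 587 - 587/2 = 587/2
Minimum value = (587/2)^2 + (587/2)^2 = 344569/2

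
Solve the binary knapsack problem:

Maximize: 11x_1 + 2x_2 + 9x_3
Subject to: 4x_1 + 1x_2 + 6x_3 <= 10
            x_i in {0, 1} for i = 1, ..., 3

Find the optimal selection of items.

Items: item 1 (v=11, w=4), item 2 (v=2, w=1), item 3 (v=9, w=6)
Capacity: 10
Checking all 8 subsets (w = total weight, v = total value):
  {}: w = 0, v = 0
  {1}: w = 4, v = 11
  {2}: w = 1, v = 2
  {3}: w = 6, v = 9
  {1, 2}: w = 5, v = 13
  {1, 3}: w = 10, v = 20
  {2, 3}: w = 7, v = 11
  {1, 2, 3}: w = 11 > 10, infeasible
Best feasible subset: items [1, 3]
Total weight: 10 <= 10, total value: 20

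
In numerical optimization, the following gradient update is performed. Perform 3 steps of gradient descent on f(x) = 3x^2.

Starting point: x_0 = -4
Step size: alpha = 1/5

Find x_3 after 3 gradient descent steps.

f(x) = 3x^2, f'(x) = 6x + (0)
Step 1: f'(-4) = -24, x_1 = -4 - 1/5 * -24 = 4/5
Step 2: f'(4/5) = 24/5, x_2 = 4/5 - 1/5 * 24/5 = -4/25
Step 3: f'(-4/25) = -24/25, x_3 = -4/25 - 1/5 * -24/25 = 4/125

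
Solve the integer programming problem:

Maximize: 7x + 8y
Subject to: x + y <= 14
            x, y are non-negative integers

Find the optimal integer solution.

Objective: 7x + 8y, constraint: x + y <= 14
Coefficient of y is 8 > coefficient of x is 7, so allocate the entire budget to y.
Optimal: x = 0, y = 14, value = 112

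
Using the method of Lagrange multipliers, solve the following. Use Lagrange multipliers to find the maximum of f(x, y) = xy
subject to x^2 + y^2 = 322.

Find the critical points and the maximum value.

Lagrange conditions: y = 2*lambda*x and x = 2*lambda*y
If x = 0 then y = 0, violating the constraint, so x, y != 0.
Dividing: y/x = x/y => x^2 = y^2 => y = x or y = -x
Constraint: 2x^2 = 322 => x^2 = 161 => x = +/-sqrt(161)
Critical points: (sqrt(161), sqrt(161)), (-sqrt(161), -sqrt(161)), (sqrt(161), -sqrt(161)), (-sqrt(161), sqrt(161))
  y = x:  xy = x^2 = 161  at (sqrt(161), sqrt(161)) and (-sqrt(161), -sqrt(161))
  y = -x: xy = -x^2 = -161 at (sqrt(161), -sqrt(161)) and (-sqrt(161), sqrt(161))
Maximum xy = 161 at (sqrt(161), sqrt(161)) and (-sqrt(161), -sqrt(161))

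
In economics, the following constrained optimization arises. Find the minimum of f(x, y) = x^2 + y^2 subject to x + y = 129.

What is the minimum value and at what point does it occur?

Substitute y = 129 - x into f(x,y) = x^2 + y^2:
g(x) = x^2 + (129 - x)^2 = 2x^2 - 258x + 16641
g'(x) = 4x - 258 = 0  =>  x = 129/2
y = 129 - 129/2 = 129/2
Minimum value = (129/2)^2 + (129/2)^2 = 16641/2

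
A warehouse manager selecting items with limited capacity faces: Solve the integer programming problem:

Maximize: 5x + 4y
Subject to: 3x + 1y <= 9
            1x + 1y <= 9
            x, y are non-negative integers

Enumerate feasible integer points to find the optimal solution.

Constraint 1: 3x + 1y <= 9
Constraint 2: 1x + 1y <= 9
Feasible x range (need y >= 0): 0 <= x <= min(9/3, 9/1) => x in {0, ..., 3}.
Enumerate feasible integer points row by row (the coefficient of y is 4 > 0, so for each x the largest feasible y gives the best value):
  x = 0: y <= min((9 - 3*0)/1, (9 - 1*0)/1) => y in {0, ..., 9}; best 5*0 + 4*9 = 36
  x = 1: y <= min((9 - 3*1)/1, (9 - 1*1)/1) => y in {0, ..., 6}; best 5*1 + 4*6 = 29
  x = 2: y <= min((9 - 3*2)/1, (9 - 1*2)/1) => y in {0, ..., 3}; best 5*2 + 4*3 = 22
  x = 3: y <= min((9 - 3*3)/1, (9 - 1*3)/1) => y in {0}; best 5*3 + 4*0 = 15
The maximum 5x + 4y = 36 is achieved at x = 0, y = 9.
Check: 3*0 + 1*9 = 9 <= 9 and 1*0 + 1*9 = 9 <= 9.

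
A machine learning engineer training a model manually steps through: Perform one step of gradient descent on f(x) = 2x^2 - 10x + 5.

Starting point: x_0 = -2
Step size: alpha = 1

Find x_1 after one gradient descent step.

f(x) = 2x^2 - 10x + 5
f'(x) = 4x - 10
f'(-2) = 4*-2 + (-10) = -18
x_1 = x_0 - alpha * f'(x_0) = -2 - 1 * -18 = 16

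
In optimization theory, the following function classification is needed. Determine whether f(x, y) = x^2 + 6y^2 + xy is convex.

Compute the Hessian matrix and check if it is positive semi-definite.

f(x,y) = x^2 + 6y^2 + xy
Hessian H = [[2, 1], [1, 12]]
trace(H) = 14, det(H) = 23
Eigenvalues: (14 +/- sqrt(104)) / 2 = 12.1, 1.901
Since both eigenvalues > 0, f is convex.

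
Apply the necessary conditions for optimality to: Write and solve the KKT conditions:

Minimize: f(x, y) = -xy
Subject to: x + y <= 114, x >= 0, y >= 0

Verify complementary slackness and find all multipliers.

Problem: min -xy s.t. x + y <= 114 (multiplier lambda), x >= 0 (mu_x), y >= 0 (mu_y)
KKT stationarity: -y + lambda - mu_x = 0, -x + lambda - mu_y = 0, with lambda, mu_x, mu_y >= 0
Complementary slackness: lambda*(x + y - 114) = 0, mu_x*x = 0, mu_y*y = 0
If lambda = 0: y = -mu_x <= 0 and x = -mu_y <= 0 force x = y = 0 with f = 0; but x = y = 57 is feasible with f = -3249 < 0, so this is not the minimum. Hence lambda > 0 and x + y = 114.
Try x > 0, y > 0 (so mu_x = mu_y = 0): y = lambda, x = lambda => x = y = lambda
x + y = 114 => 2*lambda = 114 => lambda = 57
x* = y* = 57 > 0, consistent with mu_x = mu_y = 0.
(Any feasible point with x = 0 or y = 0 has f = 0 > -3249, so the minimum is not on those boundaries.)
min(-xy) = -3249 (i.e. max xy = 3249)
Multipliers: lambda = 57, mu_x = 0, mu_y = 0
Complementary slackness: lambda*(x + y - 114) = 57*(57 + 57 - 114) = 0, mu_x*x = 0*57 = 0, mu_y*y = 0*57 = 0. Satisfied.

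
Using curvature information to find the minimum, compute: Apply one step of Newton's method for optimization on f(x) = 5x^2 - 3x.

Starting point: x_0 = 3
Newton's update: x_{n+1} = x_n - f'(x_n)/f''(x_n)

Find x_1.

f(x) = 5x^2 - 3x
f'(x) = 10x + (-3), f''(x) = 10
Newton step: x_1 = x_0 - f'(x_0)/f''(x_0)
f'(3) = 27
x_1 = 3 - 27/10 = 3/10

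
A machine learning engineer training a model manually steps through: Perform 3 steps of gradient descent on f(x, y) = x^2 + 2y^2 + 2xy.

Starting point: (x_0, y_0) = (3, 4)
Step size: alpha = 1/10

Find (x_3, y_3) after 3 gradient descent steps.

f(x,y) = x^2 + 2y^2 + 2xy
grad_x = 2x + 2y, grad_y = 4y + 2x
Step 1: grad = (14, 22), (8/5, 9/5)
Step 2: grad = (34/5, 52/5), (23/25, 19/25)
Step 3: grad = (84/25, 122/25), (73/125, 34/125)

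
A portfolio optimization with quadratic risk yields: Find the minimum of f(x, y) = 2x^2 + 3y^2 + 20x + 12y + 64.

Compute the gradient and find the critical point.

f(x,y) = 2x^2 + 3y^2 + 20x + 12y + 64
df/dx = 4x + (20) = 0  =>  x = -5
df/dy = 6y + (12) = 0  =>  y = -2
f(-5, -2) = 2*(-5)^2 + 3*(-2)^2 + 20*(-5) + 12*(-2) + 64 = 2
Hessian is diagonal with entries 4, 6 > 0, so this is a minimum.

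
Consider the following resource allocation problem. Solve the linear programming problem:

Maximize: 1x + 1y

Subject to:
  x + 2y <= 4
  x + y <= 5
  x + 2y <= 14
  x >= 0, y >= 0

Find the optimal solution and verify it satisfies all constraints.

Feasible vertices: (0, 0), (0, 2), (4, 0)
Objective 1x + 1y at each vertex:
  (0, 0): 0
  (0, 2): 2
  (4, 0): 4
Maximum is 4 at (4, 0).
Verify constraints at (x, y) = (4, 0):
  1*4 + 2*0 = 4 <= 4 (active)
  1*4 + 1*0 = 4 <= 5
  1*4 + 2*0 = 4 <= 14
  x = 4 >= 0, y = 0 >= 0. All constraints satisfied.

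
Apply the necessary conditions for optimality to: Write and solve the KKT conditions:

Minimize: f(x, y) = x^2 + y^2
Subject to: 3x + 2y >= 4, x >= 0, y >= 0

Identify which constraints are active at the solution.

KKT conditions for min x^2 + y^2 s.t. 3x + 2y >= 4, x >= 0, y >= 0:
Stationarity: 2x = mu*3 + mu_x, 2y = mu*2 + mu_y, with mu, mu_x, mu_y >= 0
Complementary slackness: mu*(3x + 2y - 4) = 0, mu_x*x = 0, mu_y*y = 0
(0, 0) is infeasible (3*0 + 2*0 < 4), so if mu = 0 stationarity would force x = mu_x/2 >= 0, y = mu_y/2 >= 0 with mu_x*x = mu_y*y = 0, i.e. x = y = 0: contradiction. Hence mu > 0 and 3x + 2y = 4 is active.
Try x > 0, y > 0 (so mu_x = mu_y = 0): x = 3*mu/2, y = 2*mu/2
Substitute: 3*(3*mu/2) + 2*(2*mu/2) = 4
  mu*13/2 = 4 => mu = 8/13
x* = 12/13 > 0, y* = 8/13 > 0, consistent with mu_x = mu_y = 0.
f is convex and the constraints are linear, so this KKT point is the global minimum.
f* = 16/13
Active constraints: 3x + 2y >= 4 (holds with equality, mu = 8/13 > 0); x >= 0 and y >= 0 are inactive (mu_x = mu_y = 0).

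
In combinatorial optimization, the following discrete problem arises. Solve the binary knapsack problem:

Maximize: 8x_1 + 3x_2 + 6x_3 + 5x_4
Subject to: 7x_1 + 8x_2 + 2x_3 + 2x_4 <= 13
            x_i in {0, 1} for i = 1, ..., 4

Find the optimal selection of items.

Items: item 1 (v=8, w=7), item 2 (v=3, w=8), item 3 (v=6, w=2), item 4 (v=5, w=2)
Capacity: 13
Checking all 16 subsets (w = total weight, v = total value):
  {}: w = 0, v = 0
  {1}: w = 7, v = 8
  {2}: w = 8, v = 3
  {3}: w = 2, v = 6
  {4}: w = 2, v = 5
  {1, 2}: w = 15 > 13, infeasible
  {1, 3}: w = 9, v = 14
  {1, 4}: w = 9, v = 13
  {2, 3}: w = 10, v = 9
  {2, 4}: w = 10, v = 8
  {3, 4}: w = 4, v = 11
  {1, 2, 3}: w = 17 > 13, infeasible
  {1, 2, 4}: w = 17 > 13, infeasible
  {1, 3, 4}: w = 11, v = 19
  {2, 3, 4}: w = 12, v = 14
  {1, 2, 3, 4}: w = 19 > 13, infeasible
Best feasible subset: items [1, 3, 4]
Total weight: 11 <= 13, total value: 19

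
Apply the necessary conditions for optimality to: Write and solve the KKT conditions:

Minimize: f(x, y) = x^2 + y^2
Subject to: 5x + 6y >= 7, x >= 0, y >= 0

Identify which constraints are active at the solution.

KKT conditions for min x^2 + y^2 s.t. 5x + 6y >= 7, x >= 0, y >= 0:
Stationarity: 2x = mu*5 + mu_x, 2y = mu*6 + mu_y, with mu, mu_x, mu_y >= 0
Complementary slackness: mu*(5x + 6y - 7) = 0, mu_x*x = 0, mu_y*y = 0
(0, 0) is infeasible (5*0 + 6*0 < 7), so if mu = 0 stationarity would force x = mu_x/2 >= 0, y = mu_y/2 >= 0 with mu_x*x = mu_y*y = 0, i.e. x = y = 0: contradiction. Hence mu > 0 and 5x + 6y = 7 is active.
Try x > 0, y > 0 (so mu_x = mu_y = 0): x = 5*mu/2, y = 6*mu/2
Substitute: 5*(5*mu/2) + 6*(6*mu/2) = 7
  mu*61/2 = 7 => mu = 14/61
x* = 35/61 > 0, y* = 42/61 > 0, consistent with mu_x = mu_y = 0.
f is convex and the constraints are linear, so this KKT point is the global minimum.
f* = 49/61
Active constraints: 5x + 6y >= 7 (holds with equality, mu = 14/61 > 0); x >= 0 and y >= 0 are inactive (mu_x = mu_y = 0).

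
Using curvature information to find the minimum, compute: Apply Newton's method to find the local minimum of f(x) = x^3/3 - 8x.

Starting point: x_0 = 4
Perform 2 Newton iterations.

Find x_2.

f(x) = x^3/3 - 8x
f'(x) = x^2 - 8, f''(x) = 2x
Newton update: x_{n+1} = x_n - (x_n^2 - 8)/(2*x_n)
Step 1: x_0 = 4, f'=8, f''=8, x_1 = 3
Step 2: x_1 = 3, f'=1, f''=6, x_2 = 17/6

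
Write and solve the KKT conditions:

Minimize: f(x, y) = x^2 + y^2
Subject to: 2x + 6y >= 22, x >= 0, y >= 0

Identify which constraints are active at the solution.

KKT conditions for min x^2 + y^2 s.t. 2x + 6y >= 22, x >= 0, y >= 0:
Stationarity: 2x = mu*2 + mu_x, 2y = mu*6 + mu_y, with mu, mu_x, mu_y >= 0
Complementary slackness: mu*(2x + 6y - 22) = 0, mu_x*x = 0, mu_y*y = 0
(0, 0) is infeasible (2*0 + 6*0 < 22), so if mu = 0 stationarity would force x = mu_x/2 >= 0, y = mu_y/2 >= 0 with mu_x*x = mu_y*y = 0, i.e. x = y = 0: contradiction. Hence mu > 0 and 2x + 6y = 22 is active.
Try x > 0, y > 0 (so mu_x = mu_y = 0): x = 2*mu/2, y = 6*mu/2
Substitute: 2*(2*mu/2) + 6*(6*mu/2) = 22
  mu*40/2 = 22 => mu = 11/10
x* = 11/10 > 0, y* = 33/10 > 0, consistent with mu_x = mu_y = 0.
f is convex and the constraints are linear, so this KKT point is the global minimum.
f* = 121/10
Active constraints: 2x + 6y >= 22 (holds with equality, mu = 11/10 > 0); x >= 0 and y >= 0 are inactive (mu_x = mu_y = 0).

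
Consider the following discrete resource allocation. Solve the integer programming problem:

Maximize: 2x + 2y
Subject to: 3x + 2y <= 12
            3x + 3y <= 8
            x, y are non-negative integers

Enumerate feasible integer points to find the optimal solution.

Constraint 1: 3x + 2y <= 12
Constraint 2: 3x + 3y <= 8
Feasible x range (need y >= 0): 0 <= x <= min(12/3, 8/3) => x in {0, ..., 2}.
Enumerate feasible integer points row by row (the coefficient of y is 2 > 0, so for each x the largest feasible y gives the best value):
  x = 0: y <= min((12 - 3*0)/2, (8 - 3*0)/3) => y in {0, ..., 2}; best 2*0 + 2*2 = 4
  x = 1: y <= min((12 - 3*1)/2, (8 - 3*1)/3) => y in {0, ..., 1}; best 2*1 + 2*1 = 4
  x = 2: y <= min((12 - 3*2)/2, (8 - 3*2)/3) => y in {0}; best 2*2 + 2*0 = 4
The maximum 2x + 2y = 4 is achieved at x = 0, y = 2.
(The same value 4 is also attained at (1, 1), (2, 0).)
Check: 3*0 + 2*2 = 4 <= 12 and 3*0 + 3*2 = 6 <= 8.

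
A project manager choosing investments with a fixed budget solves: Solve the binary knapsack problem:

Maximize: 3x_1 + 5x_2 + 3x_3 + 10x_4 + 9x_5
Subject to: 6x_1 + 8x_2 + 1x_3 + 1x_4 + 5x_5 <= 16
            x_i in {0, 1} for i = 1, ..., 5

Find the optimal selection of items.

Items: item 1 (v=3, w=6), item 2 (v=5, w=8), item 3 (v=3, w=1), item 4 (v=10, w=1), item 5 (v=9, w=5)
Capacity: 16
Checking all 32 subsets (w = total weight, v = total value):
  {}: w = 0, v = 0
  {1}: w = 6, v = 3
  {2}: w = 8, v = 5
  {3}: w = 1, v = 3
  {4}: w = 1, v = 10
  {5}: w = 5, v = 9
  {1, 2}: w = 14, v = 8
  {1, 3}: w = 7, v = 6
  {1, 4}: w = 7, v = 13
  {1, 5}: w = 11, v = 12
  {2, 3}: w = 9, v = 8
  {2, 4}: w = 9, v = 15
  {2, 5}: w = 13, v = 14
  {3, 4}: w = 2, v = 13
  {3, 5}: w = 6, v = 12
  {4, 5}: w = 6, v = 19
  {1, 2, 3}: w = 15, v = 11
  {1, 2, 4}: w = 15, v = 18
  {1, 2, 5}: w = 19 > 16, infeasible
  {1, 3, 4}: w = 8, v = 16
  {1, 3, 5}: w = 12, v = 15
  {1, 4, 5}: w = 12, v = 22
  {2, 3, 4}: w = 10, v = 18
  {2, 3, 5}: w = 14, v = 17
  {2, 4, 5}: w = 14, v = 24
  {3, 4, 5}: w = 7, v = 22
  {1, 2, 3, 4}: w = 16, v = 21
  {1, 2, 3, 5}: w = 20 > 16, infeasible
  {1, 2, 4, 5}: w = 20 > 16, infeasible
  {1, 3, 4, 5}: w = 13, v = 25
  {2, 3, 4, 5}: w = 15, v = 27
  {1, 2, 3, 4, 5}: w = 21 > 16, infeasible
Best feasible subset: items [2, 3, 4, 5]
Total weight: 15 <= 16, total value: 27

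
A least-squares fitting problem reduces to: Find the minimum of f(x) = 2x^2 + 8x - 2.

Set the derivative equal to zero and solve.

f(x) = 2x^2 + 8x - 2
f'(x) = 4x + (8) = 0
x = -8/4 = -2
f(-2) = -10
Since f''(x) = 4 > 0, this is a minimum.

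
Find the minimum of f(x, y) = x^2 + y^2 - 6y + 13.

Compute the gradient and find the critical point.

f(x,y) = x^2 + y^2 - 6y + 13
df/dx = 2x + (0) = 0  =>  x = 0
df/dy = 2y + (-6) = 0  =>  y = 3
f(0, 3) = 1*(0)^2 + 1*(3)^2 + -6*(3) + 13 = 4
Hessian is diagonal with entries 2, 2 > 0, so this is a minimum.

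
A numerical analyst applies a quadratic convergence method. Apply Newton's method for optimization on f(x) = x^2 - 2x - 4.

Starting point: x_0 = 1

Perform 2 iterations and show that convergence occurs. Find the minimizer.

f(x) = x^2 - 2x - 4, f'(x) = 2x + (-2), f''(x) = 2
Step 1: f'(1) = 0, x_1 = 1 - 0/2 = 1
Step 2: f'(1) = 0, x_2 = 1 (converged)
Newton's method converges in 1 step for quadratics.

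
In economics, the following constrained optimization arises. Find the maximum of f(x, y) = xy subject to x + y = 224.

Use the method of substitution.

Substitute y = 224 - x into f(x,y) = xy:
g(x) = x(224 - x) = 224x - x^2
g'(x) = 224 - 2x = 0  =>  x = 112
y = 224 - 112 = 112
Maximum value = 112 * 112 = 12544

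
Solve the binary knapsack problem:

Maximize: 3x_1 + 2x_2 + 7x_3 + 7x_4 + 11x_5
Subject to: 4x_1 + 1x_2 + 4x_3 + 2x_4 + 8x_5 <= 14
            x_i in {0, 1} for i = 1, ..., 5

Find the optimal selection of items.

Items: item 1 (v=3, w=4), item 2 (v=2, w=1), item 3 (v=7, w=4), item 4 (v=7, w=2), item 5 (v=11, w=8)
Capacity: 14
Checking all 32 subsets (w = total weight, v = total value):
  {}: w = 0, v = 0
  {1}: w = 4, v = 3
  {2}: w = 1, v = 2
  {3}: w = 4, v = 7
  {4}: w = 2, v = 7
  {5}: w = 8, v = 11
  {1, 2}: w = 5, v = 5
  {1, 3}: w = 8, v = 10
  {1, 4}: w = 6, v = 10
  {1, 5}: w = 12, v = 14
  {2, 3}: w = 5, v = 9
  {2, 4}: w = 3, v = 9
  {2, 5}: w = 9, v = 13
  {3, 4}: w = 6, v = 14
  {3, 5}: w = 12, v = 18
  {4, 5}: w = 10, v = 18
  {1, 2, 3}: w = 9, v = 12
  {1, 2, 4}: w = 7, v = 12
  {1, 2, 5}: w = 13, v = 16
  {1, 3, 4}: w = 10, v = 17
  {1, 3, 5}: w = 16 > 14, infeasible
  {1, 4, 5}: w = 14, v = 21
  {2, 3, 4}: w = 7, v = 16
  {2, 3, 5}: w = 13, v = 20
  {2, 4, 5}: w = 11, v = 20
  {3, 4, 5}: w = 14, v = 25
  {1, 2, 3, 4}: w = 11, v = 19
  {1, 2, 3, 5}: w = 17 > 14, infeasible
  {1, 2, 4, 5}: w = 15 > 14, infeasible
  {1, 3, 4, 5}: w = 18 > 14, infeasible
  {2, 3, 4, 5}: w = 15 > 14, infeasible
  {1, 2, 3, 4, 5}: w = 19 > 14, infeasible
Best feasible subset: items [3, 4, 5]
Total weight: 14 <= 14, total value: 25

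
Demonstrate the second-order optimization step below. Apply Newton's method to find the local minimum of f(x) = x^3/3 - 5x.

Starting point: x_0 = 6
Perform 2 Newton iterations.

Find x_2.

f(x) = x^3/3 - 5x
f'(x) = x^2 - 5, f''(x) = 2x
Newton update: x_{n+1} = x_n - (x_n^2 - 5)/(2*x_n)
Step 1: x_0 = 6, f'=31, f''=12, x_1 = 41/12
Step 2: x_1 = 41/12, f'=961/144, f''=41/6, x_2 = 2401/984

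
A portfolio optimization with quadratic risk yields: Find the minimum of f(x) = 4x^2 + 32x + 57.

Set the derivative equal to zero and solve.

f(x) = 4x^2 + 32x + 57
f'(x) = 8x + (32) = 0
x = -32/8 = -4
f(-4) = -7
Since f''(x) = 8 > 0, this is a minimum.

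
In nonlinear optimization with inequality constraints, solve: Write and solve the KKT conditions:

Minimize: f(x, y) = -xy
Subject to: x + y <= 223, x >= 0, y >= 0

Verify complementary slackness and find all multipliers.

Problem: min -xy s.t. x + y <= 223 (multiplier lambda), x >= 0 (mu_x), y >= 0 (mu_y)
KKT stationarity: -y + lambda - mu_x = 0, -x + lambda - mu_y = 0, with lambda, mu_x, mu_y >= 0
Complementary slackness: lambda*(x + y - 223) = 0, mu_x*x = 0, mu_y*y = 0
If lambda = 0: y = -mu_x <= 0 and x = -mu_y <= 0 force x = y = 0 with f = 0; but x = y = 223/2 is feasible with f = -49729/4 < 0, so this is not the minimum. Hence lambda > 0 and x + y = 223.
Try x > 0, y > 0 (so mu_x = mu_y = 0): y = lambda, x = lambda => x = y = lambda
x + y = 223 => 2*lambda = 223 => lambda = 223/2
x* = y* = 223/2 > 0, consistent with mu_x = mu_y = 0.
(Any feasible point with x = 0 or y = 0 has f = 0 > -49729/4, so the minimum is not on those boundaries.)
min(-xy) = -49729/4 (i.e. max xy = 49729/4)
Multipliers: lambda = 223/2, mu_x = 0, mu_y = 0
Complementary slackness: lambda*(x + y - 223) = 223/2*(223/2 + 223/2 - 223) = 0, mu_x*x = 0*223/2 = 0, mu_y*y = 0*223/2 = 0. Satisfied.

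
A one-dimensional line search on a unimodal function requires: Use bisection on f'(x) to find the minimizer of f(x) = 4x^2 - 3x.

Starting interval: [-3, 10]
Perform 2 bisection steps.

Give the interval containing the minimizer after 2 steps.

Finding critical point of f(x) = 4x^2 - 3x using bisection on f'(x) = 8x + -3.
f'(x) = 0 when x = 3/8.
Starting interval: [-3, 10]
Step 1: mid = 7/2, f'(mid) = 25, new interval = [-3, 7/2]
Step 2: mid = 1/4, f'(mid) = -1, new interval = [1/4, 7/2]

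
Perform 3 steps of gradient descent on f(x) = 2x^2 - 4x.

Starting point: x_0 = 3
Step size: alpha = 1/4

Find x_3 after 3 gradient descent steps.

f(x) = 2x^2 - 4x, f'(x) = 4x + (-4)
Step 1: f'(3) = 8, x_1 = 3 - 1/4 * 8 = 1
Step 2: f'(1) = 0, x_2 = 1 - 1/4 * 0 = 1
Step 3: f'(1) = 0, x_3 = 1 - 1/4 * 0 = 1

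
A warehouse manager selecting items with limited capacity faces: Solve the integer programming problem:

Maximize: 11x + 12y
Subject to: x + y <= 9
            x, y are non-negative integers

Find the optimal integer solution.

Objective: 11x + 12y, constraint: x + y <= 9
Coefficient of y is 12 > coefficient of x is 11, so allocate the entire budget to y.
Optimal: x = 0, y = 9, value = 108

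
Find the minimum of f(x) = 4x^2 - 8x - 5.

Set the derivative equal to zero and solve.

f(x) = 4x^2 - 8x - 5
f'(x) = 8x + (-8) = 0
x = 8/8 = 1
f(1) = -9
Since f''(x) = 8 > 0, this is a minimum.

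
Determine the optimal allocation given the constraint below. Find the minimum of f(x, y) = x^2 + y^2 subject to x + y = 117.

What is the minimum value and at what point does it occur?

Substitute y = 117 - x into f(x,y) = x^2 + y^2:
g(x) = x^2 + (117 - x)^2 = 2x^2 - 234x + 13689
g'(x) = 4x - 234 = 0  =>  x = 117/2
y = 117 - 117/2 = 117/2
Minimum value = (117/2)^2 + (117/2)^2 = 13689/2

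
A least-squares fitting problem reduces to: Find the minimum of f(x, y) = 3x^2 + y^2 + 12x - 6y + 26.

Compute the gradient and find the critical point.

f(x,y) = 3x^2 + y^2 + 12x - 6y + 26
df/dx = 6x + (12) = 0  =>  x = -2
df/dy = 2y + (-6) = 0  =>  y = 3
f(-2, 3) = 3*(-2)^2 + 1*(3)^2 + 12*(-2) + -6*(3) + 26 = 5
Hessian is diagonal with entries 6, 2 > 0, so this is a minimum.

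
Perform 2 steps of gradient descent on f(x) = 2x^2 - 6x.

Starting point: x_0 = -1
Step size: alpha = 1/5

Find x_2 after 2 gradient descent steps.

f(x) = 2x^2 - 6x, f'(x) = 4x + (-6)
Step 1: f'(-1) = -10, x_1 = -1 - 1/5 * -10 = 1
Step 2: f'(1) = -2, x_2 = 1 - 1/5 * -2 = 7/5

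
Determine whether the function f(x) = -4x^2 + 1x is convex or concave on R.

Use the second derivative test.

f(x) = -4x^2 + 1x
f'(x) = -8x + 1
f''(x) = -8
Since f''(x) = -8 < 0 for all x, f is concave on R.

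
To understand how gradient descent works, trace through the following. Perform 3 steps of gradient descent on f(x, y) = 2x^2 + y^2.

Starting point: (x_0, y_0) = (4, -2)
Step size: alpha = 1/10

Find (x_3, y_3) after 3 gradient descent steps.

f(x,y) = 2x^2 + y^2
grad_x = 4x + 0y, grad_y = 2y + 0x
Step 1: grad = (16, -4), (12/5, -8/5)
Step 2: grad = (48/5, -16/5), (36/25, -32/25)
Step 3: grad = (144/25, -64/25), (108/125, -128/125)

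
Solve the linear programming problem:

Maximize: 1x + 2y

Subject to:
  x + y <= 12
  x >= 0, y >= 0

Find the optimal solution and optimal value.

The feasible region has vertices at [(0, 0), (12, 0), (0, 12)].
Checking objective 1x + 2y at each vertex:
  (0, 0): 1*0 + 2*0 = 0
  (12, 0): 1*12 + 2*0 = 12
  (0, 12): 1*0 + 2*12 = 24
Maximum is 24 at (0, 12).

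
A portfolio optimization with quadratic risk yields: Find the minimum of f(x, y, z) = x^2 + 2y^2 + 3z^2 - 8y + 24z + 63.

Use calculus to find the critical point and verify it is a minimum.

f(x,y,z) = x^2 + 2y^2 + 3z^2 - 8y + 24z + 63
df/dx = 2x + (0) = 0 => x = 0
df/dy = 4y + (-8) = 0 => y = 2
df/dz = 6z + (24) = 0 => z = -4
f(0,2,-4) = 1*(0)^2 + 2*(2)^2 + 3*(-4)^2 + -8*(2) + 24*(-4) + 63 = 7
Hessian is diagonal with entries 2, 4, 6 > 0, confirmed minimum.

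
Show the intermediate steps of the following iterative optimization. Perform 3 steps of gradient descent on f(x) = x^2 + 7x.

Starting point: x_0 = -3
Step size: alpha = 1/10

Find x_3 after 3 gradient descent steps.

f(x) = x^2 + 7x, f'(x) = 2x + (7)
Step 1: f'(-3) = 1, x_1 = -3 - 1/10 * 1 = -31/10
Step 2: f'(-31/10) = 4/5, x_2 = -31/10 - 1/10 * 4/5 = -159/50
Step 3: f'(-159/50) = 16/25, x_3 = -159/50 - 1/10 * 16/25 = -811/250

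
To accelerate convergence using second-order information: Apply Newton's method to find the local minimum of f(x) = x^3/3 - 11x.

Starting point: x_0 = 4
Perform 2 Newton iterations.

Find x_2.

f(x) = x^3/3 - 11x
f'(x) = x^2 - 11, f''(x) = 2x
Newton update: x_{n+1} = x_n - (x_n^2 - 11)/(2*x_n)
Step 1: x_0 = 4, f'=5, f''=8, x_1 = 27/8
Step 2: x_1 = 27/8, f'=25/64, f''=27/4, x_2 = 1433/432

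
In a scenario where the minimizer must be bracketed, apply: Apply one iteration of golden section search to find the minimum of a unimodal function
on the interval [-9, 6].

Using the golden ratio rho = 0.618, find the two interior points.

Golden section search on [-9, 6].
Golden ratio rho = 0.618 (approx).
Interior points:
  x_1 = -9 + (1-0.618)*15 = -3.2700
  x_2 = -9 + 0.618*15 = 0.2700
Compare f(x_1) and f(x_2) to determine which subinterval to keep.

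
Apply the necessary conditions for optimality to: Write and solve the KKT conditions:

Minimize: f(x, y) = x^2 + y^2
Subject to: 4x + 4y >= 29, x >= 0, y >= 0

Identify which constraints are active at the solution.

KKT conditions for min x^2 + y^2 s.t. 4x + 4y >= 29, x >= 0, y >= 0:
Stationarity: 2x = mu*4 + mu_x, 2y = mu*4 + mu_y, with mu, mu_x, mu_y >= 0
Complementary slackness: mu*(4x + 4y - 29) = 0, mu_x*x = 0, mu_y*y = 0
(0, 0) is infeasible (4*0 + 4*0 < 29), so if mu = 0 stationarity would force x = mu_x/2 >= 0, y = mu_y/2 >= 0 with mu_x*x = mu_y*y = 0, i.e. x = y = 0: contradiction. Hence mu > 0 and 4x + 4y = 29 is active.
Try x > 0, y > 0 (so mu_x = mu_y = 0): x = 4*mu/2, y = 4*mu/2
Substitute: 4*(4*mu/2) + 4*(4*mu/2) = 29
  mu*32/2 = 29 => mu = 29/16
x* = 29/8 > 0, y* = 29/8 > 0, consistent with mu_x = mu_y = 0.
f is convex and the constraints are linear, so this KKT point is the global minimum.
f* = 841/32
Active constraints: 4x + 4y >= 29 (holds with equality, mu = 29/16 > 0); x >= 0 and y >= 0 are inactive (mu_x = mu_y = 0).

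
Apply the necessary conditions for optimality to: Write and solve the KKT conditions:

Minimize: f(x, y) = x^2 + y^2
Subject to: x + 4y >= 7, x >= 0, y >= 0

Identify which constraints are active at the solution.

KKT conditions for min x^2 + y^2 s.t. 1x + 4y >= 7, x >= 0, y >= 0:
Stationarity: 2x = mu*1 + mu_x, 2y = mu*4 + mu_y, with mu, mu_x, mu_y >= 0
Complementary slackness: mu*(x + 4y - 7) = 0, mu_x*x = 0, mu_y*y = 0
(0, 0) is infeasible (1*0 + 4*0 < 7), so if mu = 0 stationarity would force x = mu_x/2 >= 0, y = mu_y/2 >= 0 with mu_x*x = mu_y*y = 0, i.e. x = y = 0: contradiction. Hence mu > 0 and x + 4y = 7 is active.
Try x > 0, y > 0 (so mu_x = mu_y = 0): x = 1*mu/2, y = 4*mu/2
Substitute: 1*(1*mu/2) + 4*(4*mu/2) = 7
  mu*17/2 = 7 => mu = 14/17
x* = 7/17 > 0, y* = 28/17 > 0, consistent with mu_x = mu_y = 0.
f is convex and the constraints are linear, so this KKT point is the global minimum.
f* = 49/17
Active constraints: x + 4y >= 7 (holds with equality, mu = 14/17 > 0); x >= 0 and y >= 0 are inactive (mu_x = mu_y = 0).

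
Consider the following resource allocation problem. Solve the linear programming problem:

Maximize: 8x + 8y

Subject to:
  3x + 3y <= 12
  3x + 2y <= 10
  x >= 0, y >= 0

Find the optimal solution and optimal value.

Feasible vertices: (0, 0), (0, 4), (2, 2), (10/3, 0)
Objective 8x + 8y at each:
  (0, 0): 0
  (0, 4): 32
  (2, 2): 32
  (10/3, 0): 80/3
Maximum is 32 at (0, 4).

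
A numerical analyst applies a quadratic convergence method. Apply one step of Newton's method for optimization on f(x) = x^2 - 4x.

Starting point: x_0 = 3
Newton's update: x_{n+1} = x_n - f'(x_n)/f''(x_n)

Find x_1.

f(x) = x^2 - 4x
f'(x) = 2x + (-4), f''(x) = 2
Newton step: x_1 = x_0 - f'(x_0)/f''(x_0)
f'(3) = 2
x_1 = 3 - 2/2 = 2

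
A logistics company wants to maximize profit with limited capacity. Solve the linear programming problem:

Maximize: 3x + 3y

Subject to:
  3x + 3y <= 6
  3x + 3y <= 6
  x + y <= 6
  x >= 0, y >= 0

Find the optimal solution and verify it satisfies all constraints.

Feasible vertices: (0, 0), (0, 2), (2, 0)
Objective 3x + 3y at each vertex:
  (0, 0): 0
  (0, 2): 6
  (2, 0): 6
Maximum is 6 at (0, 2).
Verify constraints at (x, y) = (0, 2):
  3*0 + 3*2 = 6 <= 6 (active)
  3*0 + 3*2 = 6 <= 6 (active)
  1*0 + 1*2 = 2 <= 6
  x = 0 >= 0, y = 2 >= 0. All constraints satisfied.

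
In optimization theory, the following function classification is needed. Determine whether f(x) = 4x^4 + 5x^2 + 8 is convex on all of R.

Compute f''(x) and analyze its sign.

f(x) = 4x^4 + 5x^2 + 8
f'(x) = 16x^3 + 10x
f''(x) = 48x^2 + 10
f''(x) = 48x^2 + 10 >= 10 > 0 for all x
Therefore, f is convex on R.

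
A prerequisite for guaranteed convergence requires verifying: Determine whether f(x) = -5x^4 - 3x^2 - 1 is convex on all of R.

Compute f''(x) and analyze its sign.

f(x) = -5x^4 - 3x^2 - 1
f'(x) = -20x^3 + -6x
f''(x) = -60x^2 + -6
f''(x) = -60x^2 + -6 <= -6 < 0 for all x
Therefore, f is concave on R.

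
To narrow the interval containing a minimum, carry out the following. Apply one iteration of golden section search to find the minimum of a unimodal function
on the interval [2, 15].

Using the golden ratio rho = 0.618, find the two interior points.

Golden section search on [2, 15].
Golden ratio rho = 0.618 (approx).
Interior points:
  x_1 = 2 + (1-0.618)*13 = 6.9660
  x_2 = 2 + 0.618*13 = 10.0340
Compare f(x_1) and f(x_2) to determine which subinterval to keep.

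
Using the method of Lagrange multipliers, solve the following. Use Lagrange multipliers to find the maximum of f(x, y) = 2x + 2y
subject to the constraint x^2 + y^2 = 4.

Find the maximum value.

Set up Lagrange conditions: grad f = lambda * grad g
  2 = 2*lambda*x
  2 = 2*lambda*y
From these: x/y = 2/2, so x = 2t, y = 2t for some t.
Substitute into constraint: (2t)^2 + (2t)^2 = 4
  t^2 * 8 = 4
  t = sqrt(4/8)
Maximum = 2*x + 2*y = (2^2 + 2^2)*t = 8 * sqrt(4/8) = sqrt(32)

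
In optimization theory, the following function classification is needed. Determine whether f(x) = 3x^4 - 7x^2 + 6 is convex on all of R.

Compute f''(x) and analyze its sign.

f(x) = 3x^4 - 7x^2 + 6
f'(x) = 12x^3 + -14x
f''(x) = 36x^2 + -14
f''(0) = -14 < 0, so not convex near x = 0
Therefore, f is not globally convex on R.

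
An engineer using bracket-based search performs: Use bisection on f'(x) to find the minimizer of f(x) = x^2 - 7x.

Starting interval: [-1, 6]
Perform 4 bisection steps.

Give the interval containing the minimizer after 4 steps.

Finding critical point of f(x) = x^2 - 7x using bisection on f'(x) = 2x + -7.
f'(x) = 0 when x = 7/2.
Starting interval: [-1, 6]
Step 1: mid = 5/2, f'(mid) = -2, new interval = [5/2, 6]
Step 2: mid = 17/4, f'(mid) = 3/2, new interval = [5/2, 17/4]
Step 3: mid = 27/8, f'(mid) = -1/4, new interval = [27/8, 17/4]
Step 4: mid = 61/16, f'(mid) = 5/8, new interval = [27/8, 61/16]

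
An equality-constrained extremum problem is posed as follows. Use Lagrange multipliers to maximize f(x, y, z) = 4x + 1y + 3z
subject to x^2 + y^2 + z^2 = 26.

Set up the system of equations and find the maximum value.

Lagrange conditions: 4 = 2*lambda*x, 1 = 2*lambda*y, 3 = 2*lambda*z
So x:4 = y:1 = z:3, i.e. x = 4t, y = 1t, z = 3t
Constraint: t^2*(4^2 + 1^2 + 3^2) = 26
  t^2 * 26 = 26  =>  t = sqrt(1)
Maximum = 4*4t + 1*1t + 3*3t = 26*sqrt(1) = 26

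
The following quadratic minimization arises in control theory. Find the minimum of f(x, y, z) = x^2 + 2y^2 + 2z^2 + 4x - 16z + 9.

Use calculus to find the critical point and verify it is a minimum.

f(x,y,z) = x^2 + 2y^2 + 2z^2 + 4x - 16z + 9
df/dx = 2x + (4) = 0 => x = -2
df/dy = 4y + (0) = 0 => y = 0
df/dz = 4z + (-16) = 0 => z = 4
f(-2,0,4) = 1*(-2)^2 + 2*(0)^2 + 2*(4)^2 + 4*(-2) + -16*(4) + 9 = -27
Hessian is diagonal with entries 2, 4, 4 > 0, confirmed minimum.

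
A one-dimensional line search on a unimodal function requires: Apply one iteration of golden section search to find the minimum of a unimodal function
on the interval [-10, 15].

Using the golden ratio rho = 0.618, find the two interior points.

Golden section search on [-10, 15].
Golden ratio rho = 0.618 (approx).
Interior points:
  x_1 = -10 + (1-0.618)*25 = -0.4500
  x_2 = -10 + 0.618*25 = 5.4500
Compare f(x_1) and f(x_2) to determine which subinterval to keep.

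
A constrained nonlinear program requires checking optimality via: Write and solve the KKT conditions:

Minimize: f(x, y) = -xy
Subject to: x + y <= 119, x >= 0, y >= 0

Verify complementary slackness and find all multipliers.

Problem: min -xy s.t. x + y <= 119 (multiplier lambda), x >= 0 (mu_x), y >= 0 (mu_y)
KKT stationarity: -y + lambda - mu_x = 0, -x + lambda - mu_y = 0, with lambda, mu_x, mu_y >= 0
Complementary slackness: lambda*(x + y - 119) = 0, mu_x*x = 0, mu_y*y = 0
If lambda = 0: y = -mu_x <= 0 and x = -mu_y <= 0 force x = y = 0 with f = 0; but x = y = 119/2 is feasible with f = -14161/4 < 0, so this is not the minimum. Hence lambda > 0 and x + y = 119.
Try x > 0, y > 0 (so mu_x = mu_y = 0): y = lambda, x = lambda => x = y = lambda
x + y = 119 => 2*lambda = 119 => lambda = 119/2
x* = y* = 119/2 > 0, consistent with mu_x = mu_y = 0.
(Any feasible point with x = 0 or y = 0 has f = 0 > -14161/4, so the minimum is not on those boundaries.)
min(-xy) = -14161/4 (i.e. max xy = 14161/4)
Multipliers: lambda = 119/2, mu_x = 0, mu_y = 0
Complementary slackness: lambda*(x + y - 119) = 119/2*(119/2 + 119/2 - 119) = 0, mu_x*x = 0*119/2 = 0, mu_y*y = 0*119/2 = 0. Satisfied.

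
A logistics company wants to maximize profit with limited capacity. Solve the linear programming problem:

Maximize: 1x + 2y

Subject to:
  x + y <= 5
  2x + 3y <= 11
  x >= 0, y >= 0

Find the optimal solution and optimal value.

Feasible vertices: (0, 0), (0, 11/3), (4, 1), (5, 0)
Objective 1x + 2y at each:
  (0, 0): 0
  (0, 11/3): 22/3
  (4, 1): 6
  (5, 0): 5
Maximum is 22/3 at (0, 11/3).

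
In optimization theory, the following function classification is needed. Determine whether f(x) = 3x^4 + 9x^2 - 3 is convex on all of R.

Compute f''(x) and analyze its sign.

f(x) = 3x^4 + 9x^2 - 3
f'(x) = 12x^3 + 18x
f''(x) = 36x^2 + 18
f''(x) = 36x^2 + 18 >= 18 > 0 for all x
Therefore, f is convex on R.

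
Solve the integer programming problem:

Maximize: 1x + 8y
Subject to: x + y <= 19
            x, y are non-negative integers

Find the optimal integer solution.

Objective: 1x + 8y, constraint: x + y <= 19
Coefficient of y is 8 > coefficient of x is 1, so allocate the entire budget to y.
Optimal: x = 0, y = 19, value = 152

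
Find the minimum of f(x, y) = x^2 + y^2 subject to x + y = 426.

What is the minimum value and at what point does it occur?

Substitute y = 426 - x into f(x,y) = x^2 + y^2:
g(x) = x^2 + (426 - x)^2 = 2x^2 - 852x + 181476
g'(x) = 4x - 852 = 0  =>  x = 213
y = 426 - 213 = 213
Minimum value = 213^2 + 213^2 = 90738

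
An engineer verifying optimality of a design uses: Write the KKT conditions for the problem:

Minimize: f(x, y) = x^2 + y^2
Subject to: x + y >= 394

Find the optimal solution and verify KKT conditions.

KKT conditions for min x^2 + y^2 s.t. x + y >= 394:
Stationarity: 2x = mu, 2y = mu
So x = y = mu/2.
Complementary slackness: mu*(x + y - 394) = 0
Primal feasibility: x + y >= 394; dual feasibility: mu >= 0
If mu = 0 then x = y = 0, but 0 + 0 < 394 is infeasible, so the constraint is active.
Constraint active: x + y = 2*(mu/2) = 394 => mu = 394
x = y = 197, f = 77618
Verify: stationarity 2*197 = 394 = mu; primal 197 + 197 = 394 >= 394; dual mu = 394 >= 0; complementary slackness 394*(394 - 394) = 0. All KKT conditions hold.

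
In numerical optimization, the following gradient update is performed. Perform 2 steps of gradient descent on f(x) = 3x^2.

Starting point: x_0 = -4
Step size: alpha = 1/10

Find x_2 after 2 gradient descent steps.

f(x) = 3x^2, f'(x) = 6x + (0)
Step 1: f'(-4) = -24, x_1 = -4 - 1/10 * -24 = -8/5
Step 2: f'(-8/5) = -48/5, x_2 = -8/5 - 1/10 * -48/5 = -16/25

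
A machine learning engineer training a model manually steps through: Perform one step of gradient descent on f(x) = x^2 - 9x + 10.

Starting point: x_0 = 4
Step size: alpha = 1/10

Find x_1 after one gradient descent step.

f(x) = x^2 - 9x + 10
f'(x) = 2x - 9
f'(4) = 2*4 + (-9) = -1
x_1 = x_0 - alpha * f'(x_0) = 4 - 1/10 * -1 = 41/10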